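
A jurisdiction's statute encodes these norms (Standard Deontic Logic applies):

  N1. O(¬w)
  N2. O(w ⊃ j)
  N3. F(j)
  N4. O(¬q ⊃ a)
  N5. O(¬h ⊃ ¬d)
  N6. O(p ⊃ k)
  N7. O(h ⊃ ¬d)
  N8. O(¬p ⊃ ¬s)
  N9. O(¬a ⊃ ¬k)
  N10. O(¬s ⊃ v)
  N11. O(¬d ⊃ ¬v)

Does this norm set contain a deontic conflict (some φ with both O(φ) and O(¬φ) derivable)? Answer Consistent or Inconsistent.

Premise 2 is O(w ⊃ j), but O(w) is not derivable from the premises, so it does not yield O(j).
So O(j) is not derivable, and the apparent clash with O(¬j) does not arise.
A world satisfying every obligation exists (e.g. a=true, d=false, h=false, j=false, k=true, p=true, q=false, s=true, v=false, w=false); no atom is both obligatory and forbidden, so the set is consistent.

Consistent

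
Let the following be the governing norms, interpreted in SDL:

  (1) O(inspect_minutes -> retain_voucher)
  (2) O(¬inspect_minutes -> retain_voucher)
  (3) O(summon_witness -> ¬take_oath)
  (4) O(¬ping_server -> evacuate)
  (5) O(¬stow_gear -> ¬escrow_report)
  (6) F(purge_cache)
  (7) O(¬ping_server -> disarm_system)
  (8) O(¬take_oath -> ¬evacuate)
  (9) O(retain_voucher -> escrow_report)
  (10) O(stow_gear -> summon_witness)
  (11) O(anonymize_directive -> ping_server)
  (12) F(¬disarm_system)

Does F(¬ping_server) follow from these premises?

Premises 2 and 1 are O(¬inspect_minutes -> retain_voucher) and O(inspect_minutes -> retain_voucher); every ideal world satisfies ¬inspect_minutes or inspect_minutes, so in either case retain_voucher holds — hence O(retain_voucher).
Premise 9 is O(retain_voucher -> escrow_report); since O(retain_voucher), deontic closure gives O(escrow_report).
Premise 5, O(¬stow_gear -> ¬escrow_report), contraposes to O(escrow_report -> stow_gear); with O(escrow_report) we get O(stow_gear).
With premise 10, O(stow_gear -> summon_witness), the K-axiom yields O(summon_witness).
With premise 3, O(summon_witness -> ¬take_oath), the K-axiom yields O(¬take_oath).
With premise 8, O(¬take_oath -> ¬evacuate), the K-axiom yields O(¬evacuate).
The contrapositive of premise 4 (O(¬ping_server -> evacuate)) is O(¬evacuate -> ping_server), and O(¬evacuate) is already established, so O(ping_server).
Premises 6, 7, 11, 12 do not contribute to this derivation.
So O(ping_server) holds, i.e. F(¬ping_server). The claim follows.

Yes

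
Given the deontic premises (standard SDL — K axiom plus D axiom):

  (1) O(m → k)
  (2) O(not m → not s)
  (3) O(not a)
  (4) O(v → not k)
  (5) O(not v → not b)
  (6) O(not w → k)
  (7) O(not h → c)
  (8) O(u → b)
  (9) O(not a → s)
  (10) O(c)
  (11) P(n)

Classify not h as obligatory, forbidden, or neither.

Neither

Premise 7 is O(not h → c); even if O(c) held, inferring O(not h) would be affirming the consequent — invalid.
No premise or chain of K-axiom applications forces O(not h), and none forces O(h). So not h is neither obligatory nor forbidden under these norms.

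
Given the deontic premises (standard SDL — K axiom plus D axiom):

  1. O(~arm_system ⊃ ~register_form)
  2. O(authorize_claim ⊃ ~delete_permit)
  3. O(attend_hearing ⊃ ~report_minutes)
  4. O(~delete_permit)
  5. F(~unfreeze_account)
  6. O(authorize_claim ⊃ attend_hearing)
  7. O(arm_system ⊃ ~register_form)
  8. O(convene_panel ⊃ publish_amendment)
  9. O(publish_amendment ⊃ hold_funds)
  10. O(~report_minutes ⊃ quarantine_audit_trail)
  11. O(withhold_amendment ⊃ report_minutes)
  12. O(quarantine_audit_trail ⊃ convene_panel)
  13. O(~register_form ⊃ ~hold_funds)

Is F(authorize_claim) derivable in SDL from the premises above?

Premises 1 and 7 are O(~arm_system ⊃ ~register_form) and O(arm_system ⊃ ~register_form); every ideal world satisfies ~arm_system or arm_system, so in either case ~register_form holds — hence O(~register_form).
With premise 13, O(~register_form ⊃ ~hold_funds), the K-axiom yields O(~hold_funds).
Premise 9 is O(publish_amendment ⊃ hold_funds); contrapositively O(~hold_funds ⊃ ~publish_amendment). Since O(~hold_funds) holds, K gives O(~publish_amendment).
The contrapositive of premise 8 (O(convene_panel ⊃ publish_amendment)) is O(~publish_amendment ⊃ ~convene_panel), and O(~publish_amendment) is already established, so O(~convene_panel).
Premise 12 is O(quarantine_audit_trail ⊃ convene_panel); contrapositively O(~convene_panel ⊃ ~quarantine_audit_trail). Since O(~convene_panel) holds, K gives O(~quarantine_audit_trail).
Premise 10, O(~report_minutes ⊃ quarantine_audit_trail), contraposes to O(~quarantine_audit_trail ⊃ report_minutes); with O(~quarantine_audit_trail) we get O(report_minutes).
Premise 3, O(attend_hearing ⊃ ~report_minutes), contraposes to O(report_minutes ⊃ ~attend_hearing); with O(report_minutes) we get O(~attend_hearing).
Premise 6 is O(authorize_claim ⊃ attend_hearing); contrapositively O(~attend_hearing ⊃ ~authorize_claim). Since O(~attend_hearing) holds, K gives O(~authorize_claim).
Premises 2, 4, 5, 11 do not contribute to this derivation.
So O(~authorize_claim) holds, i.e. F(authorize_claim). The claim follows.

Yes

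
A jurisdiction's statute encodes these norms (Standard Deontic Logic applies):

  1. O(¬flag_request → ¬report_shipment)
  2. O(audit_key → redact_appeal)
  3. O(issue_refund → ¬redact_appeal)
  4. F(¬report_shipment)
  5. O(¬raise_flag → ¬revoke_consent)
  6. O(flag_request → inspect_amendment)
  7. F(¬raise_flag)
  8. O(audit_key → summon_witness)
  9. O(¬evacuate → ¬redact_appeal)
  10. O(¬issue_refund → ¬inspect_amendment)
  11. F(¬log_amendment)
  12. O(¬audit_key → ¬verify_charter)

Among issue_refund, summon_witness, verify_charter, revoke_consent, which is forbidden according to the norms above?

F(¬report_shipment) at premise 4 means O(report_shipment).
Premise 1, O(¬flag_request → ¬report_shipment), contraposes to O(report_shipment → flag_request); with O(report_shipment) we get O(flag_request).
Applying K to premise 6 (O(flag_request → inspect_amendment)) and O(flag_request) yields O(inspect_amendment).
The contrapositive of premise 10 (O(¬issue_refund → ¬inspect_amendment)) is O(inspect_amendment → issue_refund), and O(inspect_amendment) is already established, so O(issue_refund).
Applying K to premise 3 (O(issue_refund → ¬redact_appeal)) and O(issue_refund) yields O(¬redact_appeal).
Premise 2 is O(audit_key → redact_appeal); contrapositively O(¬redact_appeal → ¬audit_key). Since O(¬redact_appeal) holds, K gives O(¬audit_key).
From O(¬audit_key) and premise 12, O(¬audit_key → ¬verify_charter), we obtain O(¬verify_charter).
So O(¬verify_charter) holds, i.e. verify_charter is forbidden. None of the other listed options is forbidden under the premises.

verify_charter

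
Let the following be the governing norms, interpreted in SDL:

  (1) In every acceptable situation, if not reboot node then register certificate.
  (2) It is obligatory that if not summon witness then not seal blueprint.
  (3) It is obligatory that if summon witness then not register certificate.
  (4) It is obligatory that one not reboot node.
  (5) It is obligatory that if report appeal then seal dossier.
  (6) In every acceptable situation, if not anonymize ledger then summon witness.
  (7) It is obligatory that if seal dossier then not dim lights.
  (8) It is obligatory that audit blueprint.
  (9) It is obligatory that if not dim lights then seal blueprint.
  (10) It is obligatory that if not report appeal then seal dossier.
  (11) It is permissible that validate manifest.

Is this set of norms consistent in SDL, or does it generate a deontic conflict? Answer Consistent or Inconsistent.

Inconsistent

Premises 5 and 10 are O(report_appeal → seal_dossier) and O(¬report_appeal → seal_dossier); every ideal world satisfies report_appeal or ¬report_appeal, so in either case seal_dossier holds — hence O(seal_dossier).
Applying K to premise 7 (O(seal_dossier → ¬dim_lights)) and O(seal_dossier) yields O(¬dim_lights).
From O(¬dim_lights) and premise 9, O(¬dim_lights → seal_blueprint), we obtain O(seal_blueprint).
Premise 2, O(¬summon_witness → ¬seal_blueprint), contraposes to O(seal_blueprint → summon_witness); with O(seal_blueprint) we get O(summon_witness).
Applying K to premise 3 (O(summon_witness → ¬register_certificate)) and O(summon_witness) yields O(¬register_certificate).
Premise 1 is O(¬reboot_node → register_certificate); contrapositively O(¬register_certificate → reboot_node). Since O(¬register_certificate) holds, K gives O(reboot_node).
Yet premise 4 states O(¬reboot_node).
We now have both O(reboot_node) and O(¬reboot_node) — reboot_node is simultaneously obligatory and forbidden, violating the D-axiom.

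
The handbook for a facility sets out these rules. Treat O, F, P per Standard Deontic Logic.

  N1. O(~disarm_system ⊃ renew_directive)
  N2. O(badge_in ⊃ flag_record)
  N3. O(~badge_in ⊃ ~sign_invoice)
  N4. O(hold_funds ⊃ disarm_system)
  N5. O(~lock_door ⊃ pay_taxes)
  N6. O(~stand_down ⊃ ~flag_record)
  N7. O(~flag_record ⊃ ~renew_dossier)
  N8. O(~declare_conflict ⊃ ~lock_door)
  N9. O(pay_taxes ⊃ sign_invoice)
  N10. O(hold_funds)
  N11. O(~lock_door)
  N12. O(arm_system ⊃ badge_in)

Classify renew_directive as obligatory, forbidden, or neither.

Premise 1 is O(~disarm_system ⊃ renew_directive), but O(~disarm_system) is not derivable from the premises, so it does not yield O(renew_directive).
No premise or chain of K-axiom applications forces O(renew_directive), and none forces O(~renew_directive). So renew_directive is neither obligatory nor forbidden under these norms.

Neither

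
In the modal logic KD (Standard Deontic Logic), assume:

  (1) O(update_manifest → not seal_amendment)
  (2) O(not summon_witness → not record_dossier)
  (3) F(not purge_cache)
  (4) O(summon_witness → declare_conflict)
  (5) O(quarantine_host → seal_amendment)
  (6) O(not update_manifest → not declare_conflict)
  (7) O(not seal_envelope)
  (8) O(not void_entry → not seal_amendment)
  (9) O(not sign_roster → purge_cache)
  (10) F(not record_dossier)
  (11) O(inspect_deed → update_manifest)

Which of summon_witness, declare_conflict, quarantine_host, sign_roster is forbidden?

quarantine_host

Premise 10, F(not record_dossier), is equivalent to O(record_dossier).
Premise 2, O(not summon_witness → not record_dossier), contraposes to O(record_dossier → summon_witness); with O(record_dossier) we get O(summon_witness).
Premise 4 is O(summon_witness → declare_conflict); since O(summon_witness), deontic closure gives O(declare_conflict).
Premise 6 is O(not update_manifest → not declare_conflict); contrapositively O(declare_conflict → update_manifest). Since O(declare_conflict) holds, K gives O(update_manifest).
From O(update_manifest) and premise 1, O(update_manifest → not seal_amendment), we obtain O(not seal_amendment).
Premise 5 is O(quarantine_host → seal_amendment); contrapositively O(not seal_amendment → not quarantine_host). Since O(not seal_amendment) holds, K gives O(not quarantine_host).
So O(not quarantine_host) holds, i.e. quarantine_host is forbidden. None of the other listed options is forbidden under the premises.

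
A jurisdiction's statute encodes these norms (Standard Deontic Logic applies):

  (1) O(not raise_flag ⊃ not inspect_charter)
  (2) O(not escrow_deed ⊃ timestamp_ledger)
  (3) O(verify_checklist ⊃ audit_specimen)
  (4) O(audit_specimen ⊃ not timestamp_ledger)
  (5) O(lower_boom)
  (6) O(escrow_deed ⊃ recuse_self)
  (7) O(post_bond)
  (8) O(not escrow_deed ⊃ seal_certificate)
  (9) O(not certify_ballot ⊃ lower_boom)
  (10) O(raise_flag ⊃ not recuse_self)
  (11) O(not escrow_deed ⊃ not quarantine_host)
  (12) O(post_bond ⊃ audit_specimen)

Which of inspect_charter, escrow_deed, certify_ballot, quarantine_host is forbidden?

inspect_charter

Premise 7 gives O(post_bond).
Applying K to premise 12 (O(post_bond ⊃ audit_specimen)) and O(post_bond) yields O(audit_specimen).
From O(audit_specimen) and premise 4, O(audit_specimen ⊃ not timestamp_ledger), we obtain O(not timestamp_ledger).
The contrapositive of premise 2 (O(not escrow_deed ⊃ timestamp_ledger)) is O(not timestamp_ledger ⊃ escrow_deed), and O(not timestamp_ledger) is already established, so O(escrow_deed).
Premise 6 is O(escrow_deed ⊃ recuse_self); since O(escrow_deed), deontic closure gives O(recuse_self).
Premise 10, O(raise_flag ⊃ not recuse_self), contraposes to O(recuse_self ⊃ not raise_flag); with O(recuse_self) we get O(not raise_flag).
With premise 1, O(not raise_flag ⊃ not inspect_charter), the K-axiom yields O(not inspect_charter).
So O(not inspect_charter) holds, i.e. inspect_charter is forbidden. None of the other listed options is forbidden under the premises.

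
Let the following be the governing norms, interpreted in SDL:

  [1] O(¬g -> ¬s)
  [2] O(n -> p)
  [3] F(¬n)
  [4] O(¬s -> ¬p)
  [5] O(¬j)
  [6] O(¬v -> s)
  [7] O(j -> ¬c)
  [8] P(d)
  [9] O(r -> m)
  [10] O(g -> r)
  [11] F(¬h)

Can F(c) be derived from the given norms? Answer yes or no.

No

Premise 7 is O(j -> ¬c), but O(j) is not derivable from the premises, so it does not yield O(¬c).
No other premise forces O(¬c). An ideal world satisfying every premise can still have c true, so F(c) is not derivable.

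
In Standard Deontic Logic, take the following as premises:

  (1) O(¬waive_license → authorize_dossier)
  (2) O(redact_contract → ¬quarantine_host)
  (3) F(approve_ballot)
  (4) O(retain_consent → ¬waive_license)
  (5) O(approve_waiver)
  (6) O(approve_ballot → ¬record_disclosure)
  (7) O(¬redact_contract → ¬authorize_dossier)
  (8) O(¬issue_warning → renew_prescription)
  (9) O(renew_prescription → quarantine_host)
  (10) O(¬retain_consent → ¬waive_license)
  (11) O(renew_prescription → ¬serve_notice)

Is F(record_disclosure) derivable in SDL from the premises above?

Premise 6 is O(approve_ballot → ¬record_disclosure), but O(approve_ballot) is not derivable from the premises, so it does not yield O(¬record_disclosure).
No other premise forces O(¬record_disclosure). An ideal world satisfying every premise can still have record_disclosure true, so F(record_disclosure) is not derivable.

No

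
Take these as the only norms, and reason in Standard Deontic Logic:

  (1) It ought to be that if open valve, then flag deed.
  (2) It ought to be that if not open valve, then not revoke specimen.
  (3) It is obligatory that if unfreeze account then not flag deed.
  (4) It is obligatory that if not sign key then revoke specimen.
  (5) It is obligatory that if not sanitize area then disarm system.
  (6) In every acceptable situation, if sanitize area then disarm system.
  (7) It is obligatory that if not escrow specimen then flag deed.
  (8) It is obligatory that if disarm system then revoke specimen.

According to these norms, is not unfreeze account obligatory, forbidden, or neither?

Obligatory

Premises 5 and 6 cover both cases: O(¬sanitize_area → disarm_system) and O(sanitize_area → disarm_system). Since ¬sanitize_area ∨ sanitize_area is a tautology, O(disarm_system) follows.
With premise 8, O(disarm_system → revoke_specimen), the K-axiom yields O(revoke_specimen).
Premise 2, O(¬open_valve → ¬revoke_specimen), contraposes to O(revoke_specimen → open_valve); with O(revoke_specimen) we get O(open_valve).
From O(open_valve) and premise 1, O(open_valve → flag_deed), we obtain O(flag_deed).
The contrapositive of premise 3 (O(unfreeze_account → ¬flag_deed)) is O(flag_deed → ¬unfreeze_account), and O(flag_deed) is already established, so O(¬unfreeze_account).
Premises 4, 7 do not contribute to this derivation.
Hence ¬unfreeze_account is obligatory.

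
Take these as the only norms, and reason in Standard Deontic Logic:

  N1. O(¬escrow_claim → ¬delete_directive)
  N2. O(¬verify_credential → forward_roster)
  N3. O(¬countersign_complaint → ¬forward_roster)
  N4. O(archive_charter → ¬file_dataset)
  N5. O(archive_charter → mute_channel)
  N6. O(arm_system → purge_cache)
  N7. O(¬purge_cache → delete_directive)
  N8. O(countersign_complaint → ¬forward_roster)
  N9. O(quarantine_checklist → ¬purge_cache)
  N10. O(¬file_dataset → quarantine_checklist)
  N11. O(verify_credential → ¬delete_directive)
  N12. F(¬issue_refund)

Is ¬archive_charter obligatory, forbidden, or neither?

Obligatory

By case analysis on ¬countersign_complaint: premise 3 gives O(¬countersign_complaint → ¬forward_roster) and premise 8 gives O(countersign_complaint → ¬forward_roster), so O(¬forward_roster) either way.
Premise 2 is O(¬verify_credential → forward_roster); contrapositively O(¬forward_roster → verify_credential). Since O(¬forward_roster) holds, K gives O(verify_credential).
Applying K to premise 11 (O(verify_credential → ¬delete_directive)) and O(verify_credential) yields O(¬delete_directive).
Premise 7, O(¬purge_cache → delete_directive), contraposes to O(¬delete_directive → purge_cache); with O(¬delete_directive) we get O(purge_cache).
Premise 9 is O(quarantine_checklist → ¬purge_cache); contrapositively O(purge_cache → ¬quarantine_checklist). Since O(purge_cache) holds, K gives O(¬quarantine_checklist).
The contrapositive of premise 10 (O(¬file_dataset → quarantine_checklist)) is O(¬quarantine_checklist → file_dataset), and O(¬quarantine_checklist) is already established, so O(file_dataset).
Premise 4, O(archive_charter → ¬file_dataset), contraposes to O(file_dataset → ¬archive_charter); with O(file_dataset) we get O(¬archive_charter).
Premises 1, 5, 6, 12 do not contribute to this derivation.
Hence ¬archive_charter is obligatory.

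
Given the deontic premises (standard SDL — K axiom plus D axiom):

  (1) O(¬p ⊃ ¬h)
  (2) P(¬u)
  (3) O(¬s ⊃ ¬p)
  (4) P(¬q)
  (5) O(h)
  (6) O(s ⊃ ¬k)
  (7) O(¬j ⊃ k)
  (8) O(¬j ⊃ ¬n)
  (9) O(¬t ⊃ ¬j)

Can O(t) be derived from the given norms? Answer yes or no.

Premise 5 states O(h) outright.
Premise 1, O(¬p ⊃ ¬h), contraposes to O(h ⊃ p); with O(h) we get O(p).
Premise 3 is O(¬s ⊃ ¬p); contrapositively O(p ⊃ s). Since O(p) holds, K gives O(s).
With premise 6, O(s ⊃ ¬k), the K-axiom yields O(¬k).
The contrapositive of premise 7 (O(¬j ⊃ k)) is O(¬k ⊃ j), and O(¬k) is already established, so O(j).
The contrapositive of premise 9 (O(¬t ⊃ ¬j)) is O(j ⊃ t), and O(j) is already established, so O(t).
Premises 2, 4, 8 do not contribute to this derivation.
So O(t) follows.

Yes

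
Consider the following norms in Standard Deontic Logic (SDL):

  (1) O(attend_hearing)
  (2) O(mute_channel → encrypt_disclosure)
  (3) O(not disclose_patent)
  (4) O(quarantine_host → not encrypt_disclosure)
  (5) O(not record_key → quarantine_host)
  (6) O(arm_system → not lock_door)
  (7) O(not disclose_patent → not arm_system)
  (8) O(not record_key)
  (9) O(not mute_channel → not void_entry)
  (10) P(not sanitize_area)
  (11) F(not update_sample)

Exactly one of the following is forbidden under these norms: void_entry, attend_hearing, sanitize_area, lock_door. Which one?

Premise 8 states O(not record_key) outright.
From O(not record_key) and premise 5, O(not record_key → quarantine_host), we obtain O(quarantine_host).
Applying K to premise 4 (O(quarantine_host → not encrypt_disclosure)) and O(quarantine_host) yields O(not encrypt_disclosure).
The contrapositive of premise 2 (O(mute_channel → encrypt_disclosure)) is O(not encrypt_disclosure → not mute_channel), and O(not encrypt_disclosure) is already established, so O(not mute_channel).
With premise 9, O(not mute_channel → not void_entry), the K-axiom yields O(not void_entry).
So O(not void_entry) holds, i.e. void_entry is forbidden. None of the other listed options is forbidden under the premises.

void_entry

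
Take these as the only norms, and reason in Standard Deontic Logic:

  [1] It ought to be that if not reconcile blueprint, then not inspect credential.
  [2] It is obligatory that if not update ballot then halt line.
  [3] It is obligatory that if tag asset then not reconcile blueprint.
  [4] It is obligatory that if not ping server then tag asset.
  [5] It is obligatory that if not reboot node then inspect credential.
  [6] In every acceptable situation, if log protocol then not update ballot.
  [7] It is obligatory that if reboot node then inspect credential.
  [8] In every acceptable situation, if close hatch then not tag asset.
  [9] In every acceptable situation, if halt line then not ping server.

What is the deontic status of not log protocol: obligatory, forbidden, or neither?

Obligatory

By case analysis on ¬reboot_node: premise 5 gives O(¬reboot_node → inspect_credential) and premise 7 gives O(reboot_node → inspect_credential), so O(inspect_credential) either way.
Premise 1, O(¬reconcile_blueprint → ¬inspect_credential), contraposes to O(inspect_credential → reconcile_blueprint); with O(inspect_credential) we get O(reconcile_blueprint).
Premise 3, O(tag_asset → ¬reconcile_blueprint), contraposes to O(reconcile_blueprint → ¬tag_asset); with O(reconcile_blueprint) we get O(¬tag_asset).
Premise 4 is O(¬ping_server → tag_asset); contrapositively O(¬tag_asset → ping_server). Since O(¬tag_asset) holds, K gives O(ping_server).
Premise 9, O(halt_line → ¬ping_server), contraposes to O(ping_server → ¬halt_line); with O(ping_server) we get O(¬halt_line).
Premise 2, O(¬update_ballot → halt_line), contraposes to O(¬halt_line → update_ballot); with O(¬halt_line) we get O(update_ballot).
Premise 6 is O(log_protocol → ¬update_ballot); contrapositively O(update_ballot → ¬log_protocol). Since O(update_ballot) holds, K gives O(¬log_protocol).
Premise 8 does not contribute to this derivation.
Hence ¬log_protocol is obligatory.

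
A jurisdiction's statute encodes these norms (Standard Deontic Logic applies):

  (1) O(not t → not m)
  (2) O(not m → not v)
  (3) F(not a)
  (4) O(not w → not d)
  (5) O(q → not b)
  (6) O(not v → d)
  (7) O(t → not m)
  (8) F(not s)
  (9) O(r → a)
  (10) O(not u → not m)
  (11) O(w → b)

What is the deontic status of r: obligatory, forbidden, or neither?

Neither

Premise 9 is O(r → a); even if O(a) held, inferring O(r) would be affirming the consequent — invalid.
No premise or chain of K-axiom applications forces O(r), and none forces O(not r). So r is neither obligatory nor forbidden under these norms.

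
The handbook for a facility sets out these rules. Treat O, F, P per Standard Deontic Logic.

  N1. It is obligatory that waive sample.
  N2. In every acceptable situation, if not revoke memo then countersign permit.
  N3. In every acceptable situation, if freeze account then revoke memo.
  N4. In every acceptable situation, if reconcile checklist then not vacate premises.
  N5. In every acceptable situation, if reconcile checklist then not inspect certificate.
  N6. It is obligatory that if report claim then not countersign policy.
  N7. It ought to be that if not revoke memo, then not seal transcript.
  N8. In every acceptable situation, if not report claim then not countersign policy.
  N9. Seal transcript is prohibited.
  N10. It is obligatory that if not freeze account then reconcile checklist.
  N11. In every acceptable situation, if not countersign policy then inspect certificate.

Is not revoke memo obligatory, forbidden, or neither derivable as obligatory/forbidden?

Premises 6 and 8 are O(report_claim → ¬countersign_policy) and O(¬report_claim → ¬countersign_policy); every ideal world satisfies report_claim or ¬report_claim, so in either case ¬countersign_policy holds — hence O(¬countersign_policy).
From O(¬countersign_policy) and premise 11, O(¬countersign_policy → inspect_certificate), we obtain O(inspect_certificate).
The contrapositive of premise 5 (O(reconcile_checklist → ¬inspect_certificate)) is O(inspect_certificate → ¬reconcile_checklist), and O(inspect_certificate) is already established, so O(¬reconcile_checklist).
Premise 10, O(¬freeze_account → reconcile_checklist), contraposes to O(¬reconcile_checklist → freeze_account); with O(¬reconcile_checklist) we get O(freeze_account).
With premise 3, O(freeze_account → revoke_memo), the K-axiom yields O(revoke_memo).
Premises 1, 2, 4, 7, 9 do not contribute to this derivation.
Thus O(revoke_memo), which is F(¬revoke_memo): ¬revoke_memo is forbidden.

Forbidden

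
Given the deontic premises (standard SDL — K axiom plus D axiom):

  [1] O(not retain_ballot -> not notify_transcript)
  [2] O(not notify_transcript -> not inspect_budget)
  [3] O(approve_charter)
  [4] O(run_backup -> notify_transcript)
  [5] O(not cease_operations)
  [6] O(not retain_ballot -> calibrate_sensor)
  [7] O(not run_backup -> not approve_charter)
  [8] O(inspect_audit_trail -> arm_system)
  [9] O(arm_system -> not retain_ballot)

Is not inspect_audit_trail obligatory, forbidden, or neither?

Premise 3 states O(approve_charter) outright.
The contrapositive of premise 7 (O(not run_backup -> not approve_charter)) is O(approve_charter -> run_backup), and O(approve_charter) is already established, so O(run_backup).
Applying K to premise 4 (O(run_backup -> notify_transcript)) and O(run_backup) yields O(notify_transcript).
The contrapositive of premise 1 (O(not retain_ballot -> not notify_transcript)) is O(notify_transcript -> retain_ballot), and O(notify_transcript) is already established, so O(retain_ballot).
Premise 9 is O(arm_system -> not retain_ballot); contrapositively O(retain_ballot -> not arm_system). Since O(retain_ballot) holds, K gives O(not arm_system).
Premise 8 is O(inspect_audit_trail -> arm_system); contrapositively O(not arm_system -> not inspect_audit_trail). Since O(not arm_system) holds, K gives O(not inspect_audit_trail).
Premises 2, 5, 6 do not contribute to this derivation.
Hence not inspect_audit_trail is obligatory.

Obligatory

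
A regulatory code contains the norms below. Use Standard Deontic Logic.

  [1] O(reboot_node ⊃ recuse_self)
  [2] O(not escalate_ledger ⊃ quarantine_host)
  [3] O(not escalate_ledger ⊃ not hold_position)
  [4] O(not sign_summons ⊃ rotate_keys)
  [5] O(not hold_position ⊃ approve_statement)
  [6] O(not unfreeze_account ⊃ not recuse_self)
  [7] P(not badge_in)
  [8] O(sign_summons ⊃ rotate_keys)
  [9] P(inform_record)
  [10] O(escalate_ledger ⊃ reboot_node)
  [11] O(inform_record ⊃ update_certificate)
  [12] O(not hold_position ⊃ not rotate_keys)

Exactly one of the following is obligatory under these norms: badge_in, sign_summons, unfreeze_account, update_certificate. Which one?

Premises 4 and 8 cover both cases: O(not sign_summons ⊃ rotate_keys) and O(sign_summons ⊃ rotate_keys). Since not sign_summons ∨ sign_summons is a tautology, O(rotate_keys) follows.
Premise 12, O(not hold_position ⊃ not rotate_keys), contraposes to O(rotate_keys ⊃ hold_position); with O(rotate_keys) we get O(hold_position).
Premise 3, O(not escalate_ledger ⊃ not hold_position), contraposes to O(hold_position ⊃ escalate_ledger); with O(hold_position) we get O(escalate_ledger).
With premise 10, O(escalate_ledger ⊃ reboot_node), the K-axiom yields O(reboot_node).
Applying K to premise 1 (O(reboot_node ⊃ recuse_self)) and O(reboot_node) yields O(recuse_self).
The contrapositive of premise 6 (O(not unfreeze_account ⊃ not recuse_self)) is O(recuse_self ⊃ unfreeze_account), and O(recuse_self) is already established, so O(unfreeze_account).
So O(unfreeze_account) holds — unfreeze_account is obligatory. None of the other listed options is made obligatory by any chain of premises.

unfreeze_account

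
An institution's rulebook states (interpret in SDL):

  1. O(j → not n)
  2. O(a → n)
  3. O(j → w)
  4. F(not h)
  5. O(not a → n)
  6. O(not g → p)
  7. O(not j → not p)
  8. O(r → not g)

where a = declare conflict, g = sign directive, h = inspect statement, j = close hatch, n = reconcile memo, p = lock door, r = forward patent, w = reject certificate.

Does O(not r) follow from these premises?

Yes

Premises 5 and 2 are O(not a → n) and O(a → n); every ideal world satisfies not a or a, so in either case n holds — hence O(n).
The contrapositive of premise 1 (O(j → not n)) is O(n → not j), and O(n) is already established, so O(not j).
Applying K to premise 7 (O(not j → not p)) and O(not j) yields O(not p).
The contrapositive of premise 6 (O(not g → p)) is O(not p → g), and O(not p) is already established, so O(g).
Premise 8, O(r → not g), contraposes to O(g → not r); with O(g) we get O(not r).
Premises 3, 4 do not contribute to this derivation.
So O(not r) follows.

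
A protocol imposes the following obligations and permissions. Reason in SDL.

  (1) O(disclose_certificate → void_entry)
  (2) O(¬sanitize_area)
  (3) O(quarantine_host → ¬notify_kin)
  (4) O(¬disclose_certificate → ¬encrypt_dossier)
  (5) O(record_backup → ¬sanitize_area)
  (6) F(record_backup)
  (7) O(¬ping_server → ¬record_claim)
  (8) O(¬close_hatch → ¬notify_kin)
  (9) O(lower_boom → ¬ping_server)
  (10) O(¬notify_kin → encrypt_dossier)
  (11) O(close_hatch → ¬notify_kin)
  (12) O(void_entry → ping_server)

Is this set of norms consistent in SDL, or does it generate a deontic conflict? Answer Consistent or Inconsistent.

Consistent

Premise 5 is O(record_backup → ¬sanitize_area); even if O(¬sanitize_area) held, inferring O(record_backup) would be affirming the consequent — invalid.
So O(record_backup) is not derivable, and the apparent clash with O(¬record_backup) does not arise.
A world satisfying every obligation exists (e.g. close_hatch=false, disclose_certificate=true, encrypt_dossier=true, lower_boom=false, notify_kin=false, ping_server=true, quarantine_host=false, record_backup=false, record_claim=false, sanitize_area=false, void_entry=true); no atom is both obligatory and forbidden, so the set is consistent.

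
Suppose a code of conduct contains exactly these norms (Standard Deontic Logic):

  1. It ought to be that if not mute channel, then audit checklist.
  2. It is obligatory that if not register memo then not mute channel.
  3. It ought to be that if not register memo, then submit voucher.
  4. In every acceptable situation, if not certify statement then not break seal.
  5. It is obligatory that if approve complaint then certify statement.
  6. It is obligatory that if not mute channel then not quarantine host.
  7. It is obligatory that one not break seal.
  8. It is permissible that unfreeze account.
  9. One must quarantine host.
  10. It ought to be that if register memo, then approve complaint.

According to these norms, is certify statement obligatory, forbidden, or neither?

Premise 9 states O(quarantine_host) outright.
Premise 6, O(¬mute_channel → ¬quarantine_host), contraposes to O(quarantine_host → mute_channel); with O(quarantine_host) we get O(mute_channel).
Premise 2, O(¬register_memo → ¬mute_channel), contraposes to O(mute_channel → register_memo); with O(mute_channel) we get O(register_memo).
Applying K to premise 10 (O(register_memo → approve_complaint)) and O(register_memo) yields O(approve_complaint).
Applying K to premise 5 (O(approve_complaint → certify_statement)) and O(approve_complaint) yields O(certify_statement).
Premises 1, 3, 4, 7, 8 do not contribute to this derivation.
Hence certify_statement is obligatory.

Obligatory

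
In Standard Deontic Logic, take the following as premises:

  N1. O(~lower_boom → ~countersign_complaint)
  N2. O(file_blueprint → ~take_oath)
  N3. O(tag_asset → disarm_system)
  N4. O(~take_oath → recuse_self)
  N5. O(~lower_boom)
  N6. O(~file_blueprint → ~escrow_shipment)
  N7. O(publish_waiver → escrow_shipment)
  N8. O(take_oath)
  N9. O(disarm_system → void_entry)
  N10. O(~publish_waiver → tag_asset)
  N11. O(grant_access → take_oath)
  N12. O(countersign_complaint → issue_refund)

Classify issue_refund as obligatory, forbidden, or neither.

Premise 12 is O(countersign_complaint → issue_refund), but O(countersign_complaint) is not derivable from the premises, so it does not yield O(issue_refund).
No premise or chain of K-axiom applications forces O(issue_refund), and none forces O(~issue_refund). So issue_refund is neither obligatory nor forbidden under these norms.

Neither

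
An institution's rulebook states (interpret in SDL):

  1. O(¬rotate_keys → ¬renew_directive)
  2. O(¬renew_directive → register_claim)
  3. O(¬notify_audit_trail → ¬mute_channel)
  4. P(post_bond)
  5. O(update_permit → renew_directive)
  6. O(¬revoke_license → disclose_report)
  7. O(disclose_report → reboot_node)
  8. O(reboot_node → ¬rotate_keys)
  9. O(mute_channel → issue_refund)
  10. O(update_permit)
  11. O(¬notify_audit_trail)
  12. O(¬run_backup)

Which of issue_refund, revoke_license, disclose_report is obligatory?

From premise 10 we have O(update_permit).
From O(update_permit) and premise 5, O(update_permit → renew_directive), we obtain O(renew_directive).
The contrapositive of premise 1 (O(¬rotate_keys → ¬renew_directive)) is O(renew_directive → rotate_keys), and O(renew_directive) is already established, so O(rotate_keys).
Premise 8, O(reboot_node → ¬rotate_keys), contraposes to O(rotate_keys → ¬reboot_node); with O(rotate_keys) we get O(¬reboot_node).
Premise 7 is O(disclose_report → reboot_node); contrapositively O(¬reboot_node → ¬disclose_report). Since O(¬reboot_node) holds, K gives O(¬disclose_report).
Premise 6 is O(¬revoke_license → disclose_report); contrapositively O(¬disclose_report → revoke_license). Since O(¬disclose_report) holds, K gives O(revoke_license).
So O(revoke_license) holds — revoke_license is obligatory. None of the other listed options is made obligatory by any chain of premises.

revoke_license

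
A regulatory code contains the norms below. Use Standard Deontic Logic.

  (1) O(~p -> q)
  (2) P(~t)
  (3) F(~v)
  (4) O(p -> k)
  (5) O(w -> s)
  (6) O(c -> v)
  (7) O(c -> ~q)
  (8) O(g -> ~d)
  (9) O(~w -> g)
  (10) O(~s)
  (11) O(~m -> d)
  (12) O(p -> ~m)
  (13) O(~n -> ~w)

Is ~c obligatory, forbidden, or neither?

Premise 10 states O(~s) outright.
The contrapositive of premise 5 (O(w -> s)) is O(~s -> ~w), and O(~s) is already established, so O(~w).
With premise 9, O(~w -> g), the K-axiom yields O(g).
With premise 8, O(g -> ~d), the K-axiom yields O(~d).
Premise 11, O(~m -> d), contraposes to O(~d -> m); with O(~d) we get O(m).
Premise 12, O(p -> ~m), contraposes to O(m -> ~p); with O(m) we get O(~p).
With premise 1, O(~p -> q), the K-axiom yields O(q).
Premise 7 is O(c -> ~q); contrapositively O(q -> ~c). Since O(q) holds, K gives O(~c).
Premises 2, 3, 4, 6, 13 do not contribute to this derivation.
Hence ~c is obligatory.

Obligatory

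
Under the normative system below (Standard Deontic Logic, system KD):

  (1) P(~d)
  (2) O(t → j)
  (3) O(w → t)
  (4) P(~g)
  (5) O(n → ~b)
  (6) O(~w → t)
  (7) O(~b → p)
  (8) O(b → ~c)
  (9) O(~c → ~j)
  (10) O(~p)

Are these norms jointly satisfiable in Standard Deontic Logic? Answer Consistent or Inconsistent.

Inconsistent

Premises 3 and 6 are O(w → t) and O(~w → t); every ideal world satisfies w or ~w, so in either case t holds — hence O(t).
With premise 2, O(t → j), the K-axiom yields O(j).
Premise 9, O(~c → ~j), contraposes to O(j → c); with O(j) we get O(c).
The contrapositive of premise 8 (O(b → ~c)) is O(c → ~b), and O(c) is already established, so O(~b).
Applying K to premise 7 (O(~b → p)) and O(~b) yields O(p).
But premise 10 directly asserts O(~p).
We now have both O(p) and O(~p) — p is simultaneously obligatory and forbidden, violating the D-axiom.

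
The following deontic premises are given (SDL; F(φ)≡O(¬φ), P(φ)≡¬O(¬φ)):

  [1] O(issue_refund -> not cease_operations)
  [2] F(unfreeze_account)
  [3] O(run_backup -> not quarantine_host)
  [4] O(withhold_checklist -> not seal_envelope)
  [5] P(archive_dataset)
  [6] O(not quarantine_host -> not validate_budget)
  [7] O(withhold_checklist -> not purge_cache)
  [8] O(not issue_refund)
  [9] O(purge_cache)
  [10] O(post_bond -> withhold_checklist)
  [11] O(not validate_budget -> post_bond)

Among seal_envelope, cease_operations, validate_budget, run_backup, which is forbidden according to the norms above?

run_backup

Premise 9 gives O(purge_cache).
Premise 7, O(withhold_checklist -> not purge_cache), contraposes to O(purge_cache -> not withhold_checklist); with O(purge_cache) we get O(not withhold_checklist).
Premise 10, O(post_bond -> withhold_checklist), contraposes to O(not withhold_checklist -> not post_bond); with O(not withhold_checklist) we get O(not post_bond).
Premise 11 is O(not validate_budget -> post_bond); contrapositively O(not post_bond -> validate_budget). Since O(not post_bond) holds, K gives O(validate_budget).
Premise 6, O(not quarantine_host -> not validate_budget), contraposes to O(validate_budget -> quarantine_host); with O(validate_budget) we get O(quarantine_host).
Premise 3, O(run_backup -> not quarantine_host), contraposes to O(quarantine_host -> not run_backup); with O(quarantine_host) we get O(not run_backup).
So O(not run_backup) holds, i.e. run_backup is forbidden. None of the other listed options is forbidden under the premises.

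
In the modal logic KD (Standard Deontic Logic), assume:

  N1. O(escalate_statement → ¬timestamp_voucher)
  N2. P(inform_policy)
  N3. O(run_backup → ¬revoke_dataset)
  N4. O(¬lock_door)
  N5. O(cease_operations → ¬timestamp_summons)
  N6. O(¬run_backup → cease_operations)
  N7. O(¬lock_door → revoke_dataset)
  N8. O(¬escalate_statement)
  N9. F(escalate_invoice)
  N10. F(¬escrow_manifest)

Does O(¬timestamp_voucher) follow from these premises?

No

Premise 1 is O(escalate_statement → ¬timestamp_voucher), but O(escalate_statement) is not derivable from the premises, so it does not yield O(¬timestamp_voucher).
No other premise forces O(¬timestamp_voucher). An ideal world satisfying every premise can still have ¬timestamp_voucher false, so O(¬timestamp_voucher) is not derivable.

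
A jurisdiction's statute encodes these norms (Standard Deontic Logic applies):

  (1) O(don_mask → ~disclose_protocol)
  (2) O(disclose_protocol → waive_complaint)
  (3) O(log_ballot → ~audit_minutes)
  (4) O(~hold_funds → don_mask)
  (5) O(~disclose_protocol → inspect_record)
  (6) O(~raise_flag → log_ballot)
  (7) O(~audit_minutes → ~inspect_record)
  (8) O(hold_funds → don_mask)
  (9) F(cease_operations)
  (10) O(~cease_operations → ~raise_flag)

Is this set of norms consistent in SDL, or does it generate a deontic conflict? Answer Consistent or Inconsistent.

By case analysis on ~hold_funds: premise 4 gives O(~hold_funds → don_mask) and premise 8 gives O(hold_funds → don_mask), so O(don_mask) either way.
Applying K to premise 1 (O(don_mask → ~disclose_protocol)) and O(don_mask) yields O(~disclose_protocol).
From O(~disclose_protocol) and premise 5, O(~disclose_protocol → inspect_record), we obtain O(inspect_record).
The contrapositive of premise 7 (O(~audit_minutes → ~inspect_record)) is O(inspect_record → audit_minutes), and O(inspect_record) is already established, so O(audit_minutes).
Premise 3 is O(log_ballot → ~audit_minutes); contrapositively O(audit_minutes → ~log_ballot). Since O(audit_minutes) holds, K gives O(~log_ballot).
Premise 6 is O(~raise_flag → log_ballot); contrapositively O(~log_ballot → raise_flag). Since O(~log_ballot) holds, K gives O(raise_flag).
Premise 10, O(~cease_operations → ~raise_flag), contraposes to O(raise_flag → cease_operations); with O(raise_flag) we get O(cease_operations).
Yet premise 9 is F(cease_operations), i.e. O(~cease_operations).
We now have both O(cease_operations) and O(~cease_operations) — cease_operations is simultaneously obligatory and forbidden, violating the D-axiom.

Inconsistent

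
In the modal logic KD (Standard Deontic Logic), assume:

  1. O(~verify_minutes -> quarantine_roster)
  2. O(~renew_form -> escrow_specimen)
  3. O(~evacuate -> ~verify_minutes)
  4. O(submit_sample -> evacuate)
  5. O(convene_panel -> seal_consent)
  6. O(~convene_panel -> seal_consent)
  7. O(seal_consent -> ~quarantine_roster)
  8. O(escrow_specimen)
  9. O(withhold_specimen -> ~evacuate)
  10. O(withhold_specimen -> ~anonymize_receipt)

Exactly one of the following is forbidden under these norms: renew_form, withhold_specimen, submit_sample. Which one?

withhold_specimen

By case analysis on convene_panel: premise 5 gives O(convene_panel -> seal_consent) and premise 6 gives O(~convene_panel -> seal_consent), so O(seal_consent) either way.
From O(seal_consent) and premise 7, O(seal_consent -> ~quarantine_roster), we obtain O(~quarantine_roster).
Premise 1 is O(~verify_minutes -> quarantine_roster); contrapositively O(~quarantine_roster -> verify_minutes). Since O(~quarantine_roster) holds, K gives O(verify_minutes).
Premise 3, O(~evacuate -> ~verify_minutes), contraposes to O(verify_minutes -> evacuate); with O(verify_minutes) we get O(evacuate).
Premise 9, O(withhold_specimen -> ~evacuate), contraposes to O(evacuate -> ~withhold_specimen); with O(evacuate) we get O(~withhold_specimen).
So O(~withhold_specimen) holds, i.e. withhold_specimen is forbidden. None of the other listed options is forbidden under the premises.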